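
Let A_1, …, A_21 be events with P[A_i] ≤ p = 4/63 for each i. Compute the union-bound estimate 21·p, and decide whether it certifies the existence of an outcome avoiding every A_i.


Union bound: P[∪_{i=1}^{21} A_i] ≤ Σ_i P[A_i] ≤ 21·p = 21·(4/63) = 4/3.
Numerically: 4/3 ≈ 1.33333.
Is 4/3 < 1? NO.
Since the bound 4/3 is ≥ 1, the union bound is uninformative here; it does NOT by itself certify existence.

21·p = 4/3 ≈ 1.33333; existence NOT certified by the union bound.


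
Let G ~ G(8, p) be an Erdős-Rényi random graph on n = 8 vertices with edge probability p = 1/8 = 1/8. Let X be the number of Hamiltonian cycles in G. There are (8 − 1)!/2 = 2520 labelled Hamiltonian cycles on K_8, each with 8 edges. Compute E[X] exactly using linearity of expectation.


K_8 has (8 − 1)!/2 = 2520 labelled Hamiltonian cycles.
For each such Hamiltonian cycle H, let X_H = 1 if all 8 edges of H are present in G. Then P[X_H = 1] = p^{8} = (1/8)^{8} = 1/16777216.
By linearity of expectation: E[X] = Σ_H E[X_H] = 2520 · p^{8} = 2520 · 1/16777216 = 315/2097152.
Numerically: E[X] ≈ 0.0001502.

E[X] = 2520 · (1/8)^{8} = 315/2097152 ≈ 0.0001502.


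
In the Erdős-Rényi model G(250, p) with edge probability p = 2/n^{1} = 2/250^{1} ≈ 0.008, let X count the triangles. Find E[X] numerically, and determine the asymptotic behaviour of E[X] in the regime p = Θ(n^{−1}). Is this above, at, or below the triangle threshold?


Number of potential triangles: C(250, 3) = 2573000.
Each occurs with probability p³ ≈ (0.008)³ ≈ 5.120000e-07.
By linearity: E[X] = C(250, 3)·p³ ≈ 2573000 · 5.120000e-07 ≈ 1.3174.
Here α = 1, so p = 2/n is exactly at the triangle threshold p ~ 1/n. Asymptotically E[X] → c³/6 = 2³/6 = 4/3 ≈ 1.3333, a bounded constant. In this regime the triangle count is asymptotically Poisson(c³/6).

E[X] ≈ 1.3174; in regime p = Θ(1/n^{1}) E[X] stays bounded (at the triangle threshold p ~ 1/n).


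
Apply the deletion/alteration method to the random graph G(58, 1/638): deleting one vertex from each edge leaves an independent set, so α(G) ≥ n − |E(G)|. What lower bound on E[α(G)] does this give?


E[|E(G)|] = C(58, 2)·p = 1653 · (1/638) = 57/22.
E[α(G)] ≥ n − E[|E(G)|] = 58 − 57/22 = 1219/22.
Numerically: ≈ 55.409091.
(This is only a lower bound; the true E[α(G)] may be larger.)

E[α(G)] ≥ 1219/22 ≈ 55.409091.


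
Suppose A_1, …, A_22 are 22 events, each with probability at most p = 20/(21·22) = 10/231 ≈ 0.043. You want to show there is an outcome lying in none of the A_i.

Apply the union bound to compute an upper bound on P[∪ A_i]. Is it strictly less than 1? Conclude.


Union bound: P[∪_{i=1}^{22} A_i] ≤ Σ_i P[A_i] ≤ 22·p = 22·(10/231) = 20/21.
Numerically: 20/21 ≈ 0.952.
Is 20/21 < 1? YES.
Since P[∪ A_i] ≤ 20/21 < 1, the complement has P[∩ A_i^c] ≥ 1 − 20/21 = 1/21 > 0, so some outcome avoids every A_i.

22·p = 20/21 ≈ 0.952; existence CERTIFIED by the union bound.


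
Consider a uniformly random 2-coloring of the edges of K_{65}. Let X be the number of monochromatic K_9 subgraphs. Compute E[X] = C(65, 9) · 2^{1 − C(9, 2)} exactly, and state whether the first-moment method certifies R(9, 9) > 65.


E[X] = C(65, 9) · 2^{1 − 36} = 31966749880 · 2^{−35} = 31966749880/34359738368.
As a reduced fraction: E[X] = 3995843735/4294967296 ≈ 0.930355.
Is E[X] < 1? YES.
Since E[X] < 1, there exists a 2-coloring of K_{65} with no monochromatic K_9; hence R(9, 9) > 65.

E[X] = 3995843735/4294967296 ≈ 0.930355; E[X] < 1, so R(9, 9) > 65.


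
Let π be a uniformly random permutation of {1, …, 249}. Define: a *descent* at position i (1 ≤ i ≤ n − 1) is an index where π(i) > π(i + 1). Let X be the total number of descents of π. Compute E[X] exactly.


Write X = Σ X_I over i = 1, …, 248, with X_I the indicator of one descent.
There are 248 indicators.
For each fixed i, the pair (π(i), π(i+1)) is a uniformly random ordered pair of distinct values from {1, …, 249}; by symmetry P[π(i) > π(i+1)] = 1/2.
By linearity: E[X] = 248 · (1/2) = (249 − 1) · (1/2) = 124 ≈ 124.00000.

E[X] = 124 = 124.00000.


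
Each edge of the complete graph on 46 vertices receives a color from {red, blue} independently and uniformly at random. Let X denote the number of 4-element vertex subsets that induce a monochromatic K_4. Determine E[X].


Let X = Σ_S X_S over the C(46, 4) = 163185 subsets S of size 4, where X_S = 1 if the K_4 on S is monochromatic.
For a fixed S, the K_4 on S has C(4, 2) = 6 edges. P[all 6 edges red] = (1/2)^6, and likewise for blue, so P[monochromatic] = 2·(1/2)^6 = 2^{1 − 6} = 1/32.
By linearity of expectation: E[X] = C(46, 4) · 2^{1 − 6} = 163185 · 1/32 = 163185/32.
Numerically: E[X] ≈ 5099.531250.

E[X] = C(46,4)·2^(1−C(4,2)) = 163185/32 ≈ 5099.531250.


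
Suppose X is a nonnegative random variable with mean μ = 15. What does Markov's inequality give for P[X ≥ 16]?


μ = E[X] = 15, a = 16.
Markov: P[X ≥ 16] ≤ μ/a = (15)/16 = 15/16.
Numerically: ≈ 0.937500.
(Since a = 16 > μ = 15.000000, the bound 15/16 is < 1 and informative.)

P[X ≥ 16] ≤ 15/16 ≈ 0.937500.


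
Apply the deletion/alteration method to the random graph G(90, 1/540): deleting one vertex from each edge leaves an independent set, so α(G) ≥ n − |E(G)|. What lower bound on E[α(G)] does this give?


E[|E(G)|] = C(90, 2)·p = 4005 · (1/540) = 89/12.
E[α(G)] ≥ n − E[|E(G)|] = 90 − 89/12 = 991/12.
Numerically: ≈ 82.5833.
(This is only a lower bound; the true E[α(G)] may be larger.)

E[α(G)] ≥ 991/12 ≈ 82.5833.


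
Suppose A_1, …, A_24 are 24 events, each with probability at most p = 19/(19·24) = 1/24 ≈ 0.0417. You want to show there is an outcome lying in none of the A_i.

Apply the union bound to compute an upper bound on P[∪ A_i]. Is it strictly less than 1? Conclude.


Union bound: P[∪_{i=1}^{24} A_i] ≤ Σ_i P[A_i] ≤ 24·p = 24·(1/24) = 1.
Numerically: 1 ≈ 1.0000.
Is 1 < 1? NO.
Since the bound 1 is ≥ 1, the union bound is uninformative here; it does NOT by itself certify existence.

24·p = 1 ≈ 1.0000; existence NOT certified by the union bound.


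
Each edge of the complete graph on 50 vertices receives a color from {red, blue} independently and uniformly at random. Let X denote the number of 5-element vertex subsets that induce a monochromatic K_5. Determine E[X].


Let X = Σ_S X_S over the C(50, 5) = 2118760 subsets S of size 5, where X_S = 1 if the K_5 on S is monochromatic.
For a fixed S, the K_5 on S has C(5, 2) = 10 edges. P[all 10 edges red] = (1/2)^10, and likewise for blue, so P[monochromatic] = 2·(1/2)^10 = 2^{1 − 10} = 1/512.
By linearity: E[X] = C(50, 5) · 2^{1 − 10} = 2118760 · 1/512 = 264845/64.
Numerically: E[X] ≈ 4138.203.

E[X] = C(50,5)·2^(1−C(5,2)) = 264845/64 ≈ 4138.203.


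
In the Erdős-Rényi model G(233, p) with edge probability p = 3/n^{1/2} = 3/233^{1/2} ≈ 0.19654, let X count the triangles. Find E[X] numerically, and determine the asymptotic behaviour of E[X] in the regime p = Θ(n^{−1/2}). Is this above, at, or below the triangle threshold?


Number of potential triangles: C(233, 3) = 2081156.
Each occurs with probability p³ ≈ (0.19654)³ ≈ 7.5915400e-03.
By linearity: E[X] = C(233, 3)·p³ ≈ 2081156 · 7.5915400e-03 ≈ 15799.17895.
Since α = 1/2 < 1, p = c/n^{1/2} ≫ 1/n is above the triangle threshold p ~ 1/n. Asymptotically E[X] ~ (c³/6)·n^{3(1−α)} = (3³/6)·n^{1.5} → ∞; triangles are abundant w.h.p.

E[X] ≈ 15799.17895; in regime p = Θ(1/n^{1/2}) E[X] diverges (above the triangle threshold p ~ 1/n).


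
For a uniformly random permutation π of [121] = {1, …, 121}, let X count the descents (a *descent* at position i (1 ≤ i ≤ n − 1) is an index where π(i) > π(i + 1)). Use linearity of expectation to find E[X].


Write X = Σ X_I over i = 1, …, 120, with X_I the indicator of one descent.
There are 120 indicators.
For each fixed i, the pair (π(i), π(i+1)) is a uniformly random ordered pair of distinct values from {1, …, 121}; by symmetry P[π(i) > π(i+1)] = 1/2.
By linearity: E[X] = 120 · (1/2) = (121 − 1) · (1/2) = 60 ≈ 60.000000.

E[X] = 60 = 60.000000.


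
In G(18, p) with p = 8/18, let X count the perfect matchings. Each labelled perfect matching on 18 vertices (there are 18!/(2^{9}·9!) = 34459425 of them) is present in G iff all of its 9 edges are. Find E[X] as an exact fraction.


K_18 has 18!/(2^{9}·9!) = 34459425 labelled perfect matchings.
For each such perfect matching H, let X_H = 1 if all 9 edges of H are present in G. Then P[X_H = 1] = p^{9} = (4/9)^{9} = 262144/387420489.
By linearity of expectation: E[X] = Σ_H E[X_H] = 34459425 · p^{9} = 34459425 · 262144/387420489 = 111522611200/4782969.
Numerically: E[X] ≈ 2.332e+04.

E[X] = 34459425 · (4/9)^{9} = 111522611200/4782969 ≈ 2.332e+04.


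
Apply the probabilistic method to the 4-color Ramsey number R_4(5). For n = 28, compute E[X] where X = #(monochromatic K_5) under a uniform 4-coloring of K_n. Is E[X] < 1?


E[X] = C(28, 5) · 4^{1 − 10} = 98280 · 4^{−9} = 98280/262144.
As a reduced fraction: E[X] = 12285/32768 ≈ 0.3749.
Is E[X] < 1? YES.
Since E[X] < 1, there exists a 4-coloring of K_{28} with no monochromatic K_5; hence R_4(5) > 28.

E[X] = 12285/32768 ≈ 0.3749; E[X] < 1, so R_4(5) > 28.


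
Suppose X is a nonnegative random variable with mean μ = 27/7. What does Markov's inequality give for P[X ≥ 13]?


μ = E[X] = 27/7, a = 13.
Markov: P[X ≥ 13] ≤ μ/a = (27/7)/13 = 27/91.
Numerically: ≈ 0.2967.
(Since a = 13 > μ = 3.8571, the bound 27/91 is < 1 and informative.)

P[X ≥ 13] ≤ 27/91 ≈ 0.2967.


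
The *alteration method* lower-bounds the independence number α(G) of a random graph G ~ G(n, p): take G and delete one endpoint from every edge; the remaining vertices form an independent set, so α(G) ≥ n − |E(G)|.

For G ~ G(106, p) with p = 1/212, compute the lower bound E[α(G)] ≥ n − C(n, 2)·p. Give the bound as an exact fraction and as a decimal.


E[|E(G)|] = C(106, 2)·p = 5565 · (1/212) = 105/4.
E[α(G)] ≥ n − E[|E(G)|] = 106 − 105/4 = 319/4.
Numerically: ≈ 79.75000.
(This is only a lower bound; the true E[α(G)] may be larger.)

E[α(G)] ≥ 319/4 ≈ 79.75000.


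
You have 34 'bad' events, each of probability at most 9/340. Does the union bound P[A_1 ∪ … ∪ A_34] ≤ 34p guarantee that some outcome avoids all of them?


Union bound: P[∪_{i=1}^{34} A_i] ≤ Σ_i P[A_i] ≤ 34·p = 34·(9/340) = 9/10.
Numerically: 9/10 ≈ 0.900000.
Is 9/10 < 1? YES.
Since P[∪ A_i] ≤ 9/10 < 1, the complement has P[∩ A_i^c] ≥ 1 − 9/10 = 1/10 > 0, so some outcome avoids every A_i.

34·p = 9/10 ≈ 0.900000; existence CERTIFIED by the union bound.


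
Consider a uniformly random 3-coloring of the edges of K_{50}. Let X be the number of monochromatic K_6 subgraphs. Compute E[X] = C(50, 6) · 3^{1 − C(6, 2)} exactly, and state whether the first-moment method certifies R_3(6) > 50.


E[X] = C(50, 6) · 3^{1 − 15} = 15890700 · 3^{−14} = 15890700/4782969.
As a reduced fraction: E[X] = 5296900/1594323 ≈ 3.3223506.
Is E[X] < 1? NO.
Since E[X] ≥ 1, the first-moment bound is inconclusive at n = 50; it does NOT by itself certify R_3(6) > 50.

E[X] = 5296900/1594323 ≈ 3.3223506; E[X] ≥ 1; first-moment method inconclusive here.


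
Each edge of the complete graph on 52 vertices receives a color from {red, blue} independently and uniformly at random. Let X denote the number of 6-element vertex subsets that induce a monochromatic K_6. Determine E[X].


Let X = Σ_S X_S over the C(52, 6) = 20358520 subsets S of size 6, where X_S = 1 if the K_6 on S is monochromatic.
For a fixed S, the K_6 on S has C(6, 2) = 15 edges. P[all 15 edges red] = (1/2)^15, and likewise for blue, so P[monochromatic] = 2·(1/2)^15 = 2^{1 − 15} = 1/16384.
By linearity of expectation: E[X] = C(52, 6) · 2^{1 − 15} = 20358520 · 1/16384 = 2544815/2048.
Numerically: E[X] ≈ 1242.58545.

E[X] = C(52,6)·2^(1−C(6,2)) = 2544815/2048 ≈ 1242.58545.


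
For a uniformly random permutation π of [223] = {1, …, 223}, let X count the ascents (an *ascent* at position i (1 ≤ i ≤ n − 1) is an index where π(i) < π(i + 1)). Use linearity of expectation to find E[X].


Write X = Σ X_I over i = 1, …, 222, with X_I the indicator of one ascent.
There are 222 indicators.
For each fixed i, the pair (π(i), π(i+1)) is a uniformly random ordered pair of distinct values from {1, …, 223}; by symmetry P[π(i) < π(i+1)] = 1/2.
By linearity: E[X] = 222 · (1/2) = (223 − 1) · (1/2) = 111 ≈ 111.0000.

E[X] = 111 = 111.0000.


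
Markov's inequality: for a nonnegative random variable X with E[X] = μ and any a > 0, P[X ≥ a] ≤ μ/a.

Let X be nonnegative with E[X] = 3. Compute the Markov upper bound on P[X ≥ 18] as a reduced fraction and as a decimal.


μ = E[X] = 3, a = 18.
Markov: P[X ≥ 18] ≤ μ/a = (3)/18 = 1/6.
Numerically: ≈ 0.167.
(Since a = 18 > μ = 3.000, the bound 1/6 is < 1 and informative.)

P[X ≥ 18] ≤ 1/6 ≈ 0.167.


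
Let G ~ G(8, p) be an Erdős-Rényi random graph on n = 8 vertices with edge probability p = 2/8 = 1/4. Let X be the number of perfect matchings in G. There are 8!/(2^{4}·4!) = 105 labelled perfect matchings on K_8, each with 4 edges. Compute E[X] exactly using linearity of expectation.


K_8 has 8!/(2^{4}·4!) = 105 labelled perfect matchings.
For each such perfect matching H, let X_H = 1 if all 4 edges of H are present in G. Then P[X_H = 1] = p^{4} = (1/4)^{4} = 1/256.
By linearity: E[X] = Σ_H E[X_H] = 105 · p^{4} = 105 · 1/256 = 105/256.
Numerically: E[X] ≈ 0.410156.

E[X] = 105 · (1/4)^{4} = 105/256 ≈ 0.410156.


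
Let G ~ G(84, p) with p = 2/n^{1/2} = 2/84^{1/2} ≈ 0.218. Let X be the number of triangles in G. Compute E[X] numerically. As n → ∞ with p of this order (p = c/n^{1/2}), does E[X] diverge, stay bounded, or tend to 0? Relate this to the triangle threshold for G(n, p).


Number of potential triangles: C(84, 3) = 95284.
Each occurs with probability p³ ≈ (0.218)³ ≈ 1.03913e-02.
By linearity: E[X] = C(84, 3)·p³ ≈ 95284 · 1.03913e-02 ≈ 990.127.
Since α = 1/2 < 1, p = c/n^{1/2} ≫ 1/n is above the triangle threshold p ~ 1/n. Asymptotically E[X] ~ (c³/6)·n^{3(1−α)} = (2³/6)·n^{1.5} → ∞; triangles are abundant w.h.p.

E[X] ≈ 990.127; in regime p = Θ(1/n^{1/2}) E[X] diverges (above the triangle threshold p ~ 1/n).


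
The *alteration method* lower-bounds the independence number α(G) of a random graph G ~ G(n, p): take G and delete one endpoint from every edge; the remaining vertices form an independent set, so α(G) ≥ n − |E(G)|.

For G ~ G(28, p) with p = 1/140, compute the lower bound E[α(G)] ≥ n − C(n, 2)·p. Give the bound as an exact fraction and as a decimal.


E[|E(G)|] = C(28, 2)·p = 378 · (1/140) = 27/10.
E[α(G)] ≥ n − E[|E(G)|] = 28 − 27/10 = 253/10.
Numerically: ≈ 25.3000.
(This is only a lower bound; the true E[α(G)] may be larger.)

E[α(G)] ≥ 253/10 ≈ 25.3000.


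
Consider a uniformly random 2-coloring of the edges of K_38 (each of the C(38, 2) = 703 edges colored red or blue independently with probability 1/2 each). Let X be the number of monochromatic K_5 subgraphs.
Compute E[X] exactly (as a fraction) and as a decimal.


Let X = Σ_S X_S over the C(38, 5) = 501942 subsets S of size 5, where X_S = 1 if the K_5 on S is monochromatic.
For a fixed S, the K_5 on S has C(5, 2) = 10 edges. P[all 10 edges red] = (1/2)^10, and likewise for blue, so P[monochromatic] = 2·(1/2)^10 = 2^{1 − 10} = 1/512.
By linearity of expectation: E[X] = C(38, 5) · 2^{1 − 10} = 501942 · 1/512 = 250971/256.
Numerically: E[X] ≈ 980.35547.

E[X] = C(38,5)·2^(1−C(5,2)) = 250971/256 ≈ 980.35547.


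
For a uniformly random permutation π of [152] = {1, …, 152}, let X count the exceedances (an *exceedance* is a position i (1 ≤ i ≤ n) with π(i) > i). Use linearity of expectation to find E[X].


Write X = Σ_{i=1}^{152} X_i, where X_i = 1_{π(i) > i}.
For each fixed i, π(i) is uniform over {1, …, 152} (marginal of a uniform permutation), so P[π(i) > i] = (n − i)/n. Summing: Σ_{i=1}^{152} (n − i)/n = (0 + 1 + … + 151)/152 = 152(152 − 1)/(2·152) = (152 − 1)/2.
Hence E[X] = Σ_{i=1}^{152} (152 − i)/152 = 151/2 ≈ 75.500000.

E[X] = 151/2 = 75.500000.


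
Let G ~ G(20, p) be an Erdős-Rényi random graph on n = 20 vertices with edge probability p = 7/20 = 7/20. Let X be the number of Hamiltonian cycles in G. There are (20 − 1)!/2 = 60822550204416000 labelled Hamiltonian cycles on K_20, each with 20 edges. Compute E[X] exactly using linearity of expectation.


K_20 has (20 − 1)!/2 = 60822550204416000 labelled Hamiltonian cycles.
For each such Hamiltonian cycle H, let X_H = 1 if all 20 edges of H are present in G. Then P[X_H = 1] = p^{20} = (7/20)^{20} = 79792266297612001/104857600000000000000000000.
By linearity of expectation: E[X] = Σ_H E[X_H] = 60822550204416000 · p^{20} = 60822550204416000 · 79792266297612001/104857600000000000000000000 = 1184855742873690605203907421/25600000000000000000.
Numerically: E[X] ≈ 4.628e+07.

E[X] = 60822550204416000 · (7/20)^{20} = 1184855742873690605203907421/25600000000000000000 ≈ 4.628e+07.


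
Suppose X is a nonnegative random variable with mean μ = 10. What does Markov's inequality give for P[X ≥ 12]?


μ = E[X] = 10, a = 12.
Markov: P[X ≥ 12] ≤ μ/a = (10)/12 = 5/6.
Numerically: ≈ 0.8333.
(Since a = 12 > μ = 10.0000, the bound 5/6 is < 1 and informative.)

P[X ≥ 12] ≤ 5/6 ≈ 0.8333.


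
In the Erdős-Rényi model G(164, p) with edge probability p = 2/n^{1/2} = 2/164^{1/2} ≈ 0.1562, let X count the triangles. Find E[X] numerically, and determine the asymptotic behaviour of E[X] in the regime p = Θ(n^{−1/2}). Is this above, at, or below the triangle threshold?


Number of potential triangles: C(164, 3) = 721764.
Each occurs with probability p³ ≈ (0.1562)³ ≈ 3.809116e-03.
By linearity: E[X] = C(164, 3)·p³ ≈ 721764 · 3.809116e-03 ≈ 2749.2829.
Since α = 1/2 < 1, p = c/n^{1/2} ≫ 1/n is above the triangle threshold p ~ 1/n. Asymptotically E[X] ~ (c³/6)·n^{3(1−α)} = (2³/6)·n^{1.5} → ∞; triangles are abundant w.h.p.

E[X] ≈ 2749.2829; in regime p = Θ(1/n^{1/2}) E[X] diverges (above the triangle threshold p ~ 1/n).


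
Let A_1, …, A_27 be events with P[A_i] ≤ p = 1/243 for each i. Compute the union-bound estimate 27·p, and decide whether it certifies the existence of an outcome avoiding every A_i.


Union bound: P[∪_{i=1}^{27} A_i] ≤ Σ_i P[A_i] ≤ 27·p = 27·(1/243) = 1/9.
Numerically: 1/9 ≈ 0.1111111.
Is 1/9 < 1? YES.
Since P[∪ A_i] ≤ 1/9 < 1, the complement has P[∩ A_i^c] ≥ 1 − 1/9 = 8/9 > 0, so some outcome avoids every A_i.

27·p = 1/9 ≈ 0.1111111; existence CERTIFIED by the union bound.


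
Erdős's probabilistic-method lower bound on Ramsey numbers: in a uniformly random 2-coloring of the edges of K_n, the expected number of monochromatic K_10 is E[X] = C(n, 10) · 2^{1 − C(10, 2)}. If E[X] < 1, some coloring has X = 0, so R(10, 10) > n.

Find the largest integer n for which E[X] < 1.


We need C(n, 10) · 2^{1 − 45} < 1, i.e. C(n, 10) < 2^{45 − 1} = 17592186044416.
Check values of n near the boundary:
  n = 94: C(94, 10) = 9041256841903; 9041256841903 < 17592186044416? YES
  n = 95: C(95, 10) = 10104934117421; 10104934117421 < 17592186044416? YES
  n = 96: C(96, 10) = 11279926456656; 11279926456656 < 17592186044416? YES
  n = 97: C(97, 10) = 12576469727536; 12576469727536 < 17592186044416? YES
  n = 98: C(98, 10) = 14005614014756; 14005614014756 < 17592186044416? YES
  n = 99: C(99, 10) = 15579278510796; 15579278510796 < 17592186044416? YES
  n = 100: C(100, 10) = 17310309456440; 17310309456440 < 17592186044416? YES
  n = 101: C(101, 10) = 19212541264840; 19212541264840 < 17592186044416? NO
  n = 102: C(102, 10) = 21300860967540; 21300860967540 < 17592186044416? NO
  n = 103: C(103, 10) = 23591276125340; 23591276125340 < 17592186044416? NO
The largest n with C(n, 10) < 17592186044416 is n = 100 (where E[X] = 2163788682055/2199023255552 ≈ 0.984). Hence R(10, 10) > 100, i.e. R(10, 10) ≥ 101.

Largest n = 100; hence R(10, 10) > 100.


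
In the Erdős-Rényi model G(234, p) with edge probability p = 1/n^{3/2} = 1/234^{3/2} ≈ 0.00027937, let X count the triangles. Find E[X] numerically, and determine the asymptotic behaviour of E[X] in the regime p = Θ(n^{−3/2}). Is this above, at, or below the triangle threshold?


Number of potential triangles: C(234, 3) = 2108184.
Each occurs with probability p³ ≈ (0.00027937)³ ≈ 2.1803622e-11.
By linearity: E[X] = C(234, 3)·p³ ≈ 2108184 · 2.1803622e-11 ≈ 0.00005.
Since α = 3/2 > 1, p = c/n^{3/2} = o(1/n) is below the triangle threshold p ~ 1/n. Asymptotically E[X] ~ (c³/6)·n^{3(1−α)} = (1³/6)·n^{-1.5} → 0, so by Markov's inequality G has no triangles w.h.p.

E[X] ≈ 0.00005; in regime p = Θ(1/n^{3/2}) E[X] tends to 0 (below the triangle threshold p ~ 1/n).


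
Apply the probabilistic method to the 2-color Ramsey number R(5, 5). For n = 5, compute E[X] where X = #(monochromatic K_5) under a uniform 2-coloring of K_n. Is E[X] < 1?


E[X] = C(5, 5) · 2^{1 − 10} = 1 · 2^{−9} = 1/512.
As a reduced fraction: E[X] = 1/512 ≈ 0.00195.
Is E[X] < 1? YES.
Since E[X] < 1, there exists a 2-coloring of K_{5} with no monochromatic K_5; hence R(5, 5) > 5.

E[X] = 1/512 ≈ 0.00195; E[X] < 1, so R(5, 5) > 5.


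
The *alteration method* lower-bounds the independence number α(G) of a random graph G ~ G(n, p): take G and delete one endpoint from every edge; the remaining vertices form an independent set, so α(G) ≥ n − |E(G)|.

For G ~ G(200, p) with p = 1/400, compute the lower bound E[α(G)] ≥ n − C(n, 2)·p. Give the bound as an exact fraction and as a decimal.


E[|E(G)|] = C(200, 2)·p = 19900 · (1/400) = 199/4.
E[α(G)] ≥ n − E[|E(G)|] = 200 − 199/4 = 601/4.
Numerically: ≈ 150.250.
(This is only a lower bound; the true E[α(G)] may be larger.)

E[α(G)] ≥ 601/4 ≈ 150.250.


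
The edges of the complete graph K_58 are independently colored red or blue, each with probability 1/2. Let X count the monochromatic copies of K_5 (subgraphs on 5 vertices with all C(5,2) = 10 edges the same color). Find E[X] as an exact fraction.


Let X = Σ_S X_S over the C(58, 5) = 4582116 subsets S of size 5, where X_S = 1 if the K_5 on S is monochromatic.
For a fixed S, the K_5 on S has C(5, 2) = 10 edges. P[all 10 edges red] = (1/2)^10, and likewise for blue, so P[monochromatic] = 2·(1/2)^10 = 2^{1 − 10} = 1/512.
By linearity of expectation: E[X] = C(58, 5) · 2^{1 − 10} = 4582116 · 1/512 = 1145529/128.
Numerically: E[X] ≈ 8949.445312.

E[X] = C(58,5)·2^(1−C(5,2)) = 1145529/128 ≈ 8949.445312.


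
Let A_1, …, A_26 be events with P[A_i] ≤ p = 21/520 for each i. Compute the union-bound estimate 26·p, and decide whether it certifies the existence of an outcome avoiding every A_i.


Union bound: P[∪_{i=1}^{26} A_i] ≤ Σ_i P[A_i] ≤ 26·p = 26·(21/520) = 21/20.
Numerically: 21/20 ≈ 1.05000.
Is 21/20 < 1? NO.
Since the bound 21/20 is ≥ 1, the union bound is uninformative here; it does NOT by itself certify existence.

26·p = 21/20 ≈ 1.05000; existence NOT certified by the union bound.


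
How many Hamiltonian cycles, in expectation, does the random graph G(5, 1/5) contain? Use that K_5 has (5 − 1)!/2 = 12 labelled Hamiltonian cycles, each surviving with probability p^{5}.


K_5 has (5 − 1)!/2 = 12 labelled Hamiltonian cycles.
For each such Hamiltonian cycle H, let X_H = 1 if all 5 edges of H are present in G. Then P[X_H = 1] = p^{5} = (1/5)^{5} = 1/3125.
By linearity of expectation: E[X] = Σ_H E[X_H] = 12 · p^{5} = 12 · 1/3125 = 12/3125.
Numerically: E[X] ≈ 0.00384.

E[X] = 12 · (1/5)^{5} = 12/3125 ≈ 0.00384.


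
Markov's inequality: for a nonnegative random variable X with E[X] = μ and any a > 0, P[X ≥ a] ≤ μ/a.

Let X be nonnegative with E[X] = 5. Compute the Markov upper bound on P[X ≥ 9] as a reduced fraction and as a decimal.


μ = E[X] = 5, a = 9.
Markov: P[X ≥ 9] ≤ μ/a = (5)/9 = 5/9.
Numerically: ≈ 0.5556.
(Since a = 9 > μ = 5.0000, the bound 5/9 is < 1 and informative.)

P[X ≥ 9] ≤ 5/9 ≈ 0.5556.


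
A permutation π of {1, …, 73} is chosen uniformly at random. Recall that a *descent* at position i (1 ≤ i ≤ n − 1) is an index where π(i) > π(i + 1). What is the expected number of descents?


Write X = Σ X_I over i = 1, …, 72, with X_I the indicator of one descent.
There are 72 indicators.
For each fixed i, the pair (π(i), π(i+1)) is a uniformly random ordered pair of distinct values from {1, …, 73}; by symmetry P[π(i) > π(i+1)] = 1/2.
By linearity: E[X] = 72 · (1/2) = (73 − 1) · (1/2) = 36 ≈ 36.000000.

E[X] = 36 = 36.000000.


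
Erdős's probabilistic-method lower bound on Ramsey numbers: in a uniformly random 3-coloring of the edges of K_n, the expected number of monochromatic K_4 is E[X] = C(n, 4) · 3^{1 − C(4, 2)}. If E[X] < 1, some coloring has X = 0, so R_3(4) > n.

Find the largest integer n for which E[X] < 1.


We need C(n, 4) · 3^{1 − 6} < 1, i.e. C(n, 4) < 3^{6 − 1} = 243.
Check values of n near the boundary:
  n = 6: C(6, 4) = 15; 15 < 243? YES
  n = 7: C(7, 4) = 35; 35 < 243? YES
  n = 8: C(8, 4) = 70; 70 < 243? YES
  n = 9: C(9, 4) = 126; 126 < 243? YES
  n = 10: C(10, 4) = 210; 210 < 243? YES
  n = 11: C(11, 4) = 330; 330 < 243? NO
  n = 12: C(12, 4) = 495; 495 < 243? NO
The largest n with C(n, 4) < 243 is n = 10 (where E[X] = 70/81 ≈ 0.864198). Hence R_3(4) > 10, i.e. R_3(4) ≥ 11.

Largest n = 10; hence R_3(4) > 10.


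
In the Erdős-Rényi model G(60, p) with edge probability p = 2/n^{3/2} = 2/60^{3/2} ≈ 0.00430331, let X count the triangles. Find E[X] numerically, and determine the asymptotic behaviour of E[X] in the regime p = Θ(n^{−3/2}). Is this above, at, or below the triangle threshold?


Number of potential triangles: C(60, 3) = 34220.
Each occurs with probability p³ ≈ (0.00430331)³ ≈ 7.96910154e-08.
By linearity: E[X] = C(60, 3)·p³ ≈ 34220 · 7.96910154e-08 ≈ 0.002727.
Since α = 3/2 > 1, p = c/n^{3/2} = o(1/n) is below the triangle threshold p ~ 1/n. Asymptotically E[X] ~ (c³/6)·n^{3(1−α)} = (2³/6)·n^{-1.5} → 0, so by Markov's inequality G has no triangles w.h.p.

E[X] ≈ 0.002727; in regime p = Θ(1/n^{3/2}) E[X] tends to 0 (below the triangle threshold p ~ 1/n).


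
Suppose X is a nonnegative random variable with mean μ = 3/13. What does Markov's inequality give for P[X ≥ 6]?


μ = E[X] = 3/13, a = 6.
Markov: P[X ≥ 6] ≤ μ/a = (3/13)/6 = 1/26.
Numerically: ≈ 0.038462.
(Since a = 6 > μ = 0.230769, the bound 1/26 is < 1 and informative.)

P[X ≥ 6] ≤ 1/26 ≈ 0.038462.


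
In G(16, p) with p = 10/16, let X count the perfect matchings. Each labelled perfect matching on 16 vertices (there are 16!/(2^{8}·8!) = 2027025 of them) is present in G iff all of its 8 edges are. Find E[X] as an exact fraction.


K_16 has 16!/(2^{8}·8!) = 2027025 labelled perfect matchings.
For each such perfect matching H, let X_H = 1 if all 8 edges of H are present in G. Then P[X_H = 1] = p^{8} = (5/8)^{8} = 390625/16777216.
By linearity of expectation: E[X] = Σ_H E[X_H] = 2027025 · p^{8} = 2027025 · 390625/16777216 = 791806640625/16777216.
Numerically: E[X] ≈ 4.72e+04.

E[X] = 2027025 · (5/8)^{8} = 791806640625/16777216 ≈ 4.72e+04.


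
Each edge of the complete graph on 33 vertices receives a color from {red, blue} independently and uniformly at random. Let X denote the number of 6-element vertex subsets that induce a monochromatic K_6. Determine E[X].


Let X = Σ_S X_S over the C(33, 6) = 1107568 subsets S of size 6, where X_S = 1 if the K_6 on S is monochromatic.
For a fixed S, the K_6 on S has C(6, 2) = 15 edges. P[all 15 edges red] = (1/2)^15, and likewise for blue, so P[monochromatic] = 2·(1/2)^15 = 2^{1 − 15} = 1/16384.
By linearity: E[X] = C(33, 6) · 2^{1 − 15} = 1107568 · 1/16384 = 69223/1024.
Numerically: E[X] ≈ 67.600586.

E[X] = C(33,6)·2^(1−C(6,2)) = 69223/1024 ≈ 67.600586.


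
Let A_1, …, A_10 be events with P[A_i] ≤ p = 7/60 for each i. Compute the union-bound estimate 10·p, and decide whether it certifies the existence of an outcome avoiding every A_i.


Union bound: P[∪_{i=1}^{10} A_i] ≤ Σ_i P[A_i] ≤ 10·p = 10·(7/60) = 7/6.
Numerically: 7/6 ≈ 1.167.
Is 7/6 < 1? NO.
Since the bound 7/6 is ≥ 1, the union bound is uninformative here; it does NOT by itself certify existence.

10·p = 7/6 ≈ 1.167; existence NOT certified by the union bound.


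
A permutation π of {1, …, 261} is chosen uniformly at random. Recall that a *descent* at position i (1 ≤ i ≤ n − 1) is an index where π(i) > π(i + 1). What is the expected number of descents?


Write X = Σ X_I over i = 1, …, 260, with X_I the indicator of one descent.
There are 260 indicators.
For each fixed i, the pair (π(i), π(i+1)) is a uniformly random ordered pair of distinct values from {1, …, 261}; by symmetry P[π(i) > π(i+1)] = 1/2.
By linearity: E[X] = 260 · (1/2) = (261 − 1) · (1/2) = 130 ≈ 130.000.

E[X] = 130 = 130.000.


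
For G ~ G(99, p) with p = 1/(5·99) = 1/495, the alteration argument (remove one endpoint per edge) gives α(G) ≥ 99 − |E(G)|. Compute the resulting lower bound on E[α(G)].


E[|E(G)|] = C(99, 2)·p = 4851 · (1/495) = 49/5.
E[α(G)] ≥ n − E[|E(G)|] = 99 − 49/5 = 446/5.
Numerically: ≈ 89.2000.
(This is only a lower bound; the true E[α(G)] may be larger.)

E[α(G)] ≥ 446/5 ≈ 89.2000.


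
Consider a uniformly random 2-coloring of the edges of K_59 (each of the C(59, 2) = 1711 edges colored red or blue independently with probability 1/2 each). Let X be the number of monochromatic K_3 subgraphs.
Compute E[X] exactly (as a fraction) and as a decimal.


Let X = Σ_S X_S over the C(59, 3) = 32509 subsets S of size 3, where X_S = 1 if the K_3 on S is monochromatic.
For a fixed S, the K_3 on S has C(3, 2) = 3 edges. P[all 3 edges red] = (1/2)^3, and likewise for blue, so P[monochromatic] = 2·(1/2)^3 = 2^{1 − 3} = 1/4.
Summing: E[X] = C(59, 3) · 2^{1 − 3} = 32509 · 1/4 = 32509/4.
Numerically: E[X] ≈ 8127.250.

E[X] = C(59,3)·2^(1−C(3,2)) = 32509/4 ≈ 8127.250.


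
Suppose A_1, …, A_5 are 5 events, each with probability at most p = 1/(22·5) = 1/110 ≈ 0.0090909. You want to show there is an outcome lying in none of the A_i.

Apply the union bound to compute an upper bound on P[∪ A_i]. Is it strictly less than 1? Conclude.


Union bound: P[∪_{i=1}^{5} A_i] ≤ Σ_i P[A_i] ≤ 5·p = 5·(1/110) = 1/22.
Numerically: 1/22 ≈ 0.0454545.
Is 1/22 < 1? YES.
Since P[∪ A_i] ≤ 1/22 < 1, the complement has P[∩ A_i^c] ≥ 1 − 1/22 = 21/22 > 0, so some outcome avoids every A_i.

5·p = 1/22 ≈ 0.0454545; existence CERTIFIED by the union bound.


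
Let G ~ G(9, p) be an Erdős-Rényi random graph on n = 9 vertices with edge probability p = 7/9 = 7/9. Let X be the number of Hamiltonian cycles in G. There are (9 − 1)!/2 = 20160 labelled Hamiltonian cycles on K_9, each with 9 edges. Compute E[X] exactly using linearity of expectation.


K_9 has (9 − 1)!/2 = 20160 labelled Hamiltonian cycles.
For each such Hamiltonian cycle H, let X_H = 1 if all 9 edges of H are present in G. Then P[X_H = 1] = p^{9} = (7/9)^{9} = 40353607/387420489.
By linearity: E[X] = Σ_H E[X_H] = 20160 · p^{9} = 20160 · 40353607/387420489 = 90392079680/43046721.
Numerically: E[X] ≈ 2100.

E[X] = 20160 · (7/9)^{9} = 90392079680/43046721 ≈ 2100.


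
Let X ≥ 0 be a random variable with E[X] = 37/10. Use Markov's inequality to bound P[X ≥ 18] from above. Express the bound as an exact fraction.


μ = E[X] = 37/10, a = 18.
Markov: P[X ≥ 18] ≤ μ/a = (37/10)/18 = 37/180.
Numerically: ≈ 0.205556.
(Since a = 18 > μ = 3.700000, the bound 37/180 is < 1 and informative.)

P[X ≥ 18] ≤ 37/180 ≈ 0.205556.


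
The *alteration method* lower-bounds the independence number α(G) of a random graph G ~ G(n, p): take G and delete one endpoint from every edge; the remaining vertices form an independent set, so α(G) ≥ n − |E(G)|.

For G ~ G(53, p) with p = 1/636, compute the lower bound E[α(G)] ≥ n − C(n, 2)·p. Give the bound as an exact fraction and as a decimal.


E[|E(G)|] = C(53, 2)·p = 1378 · (1/636) = 13/6.
E[α(G)] ≥ n − E[|E(G)|] = 53 − 13/6 = 305/6.
Numerically: ≈ 50.83333.
(This is only a lower bound; the true E[α(G)] may be larger.)

E[α(G)] ≥ 305/6 ≈ 50.83333.


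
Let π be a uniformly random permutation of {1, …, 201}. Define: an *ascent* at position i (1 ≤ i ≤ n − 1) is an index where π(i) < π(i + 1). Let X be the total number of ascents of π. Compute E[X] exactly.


Write X = Σ X_I over i = 1, …, 200, with X_I the indicator of one ascent.
There are 200 indicators.
For each fixed i, the pair (π(i), π(i+1)) is a uniformly random ordered pair of distinct values from {1, …, 201}; by symmetry P[π(i) < π(i+1)] = 1/2.
By linearity: E[X] = 200 · (1/2) = (201 − 1) · (1/2) = 100 ≈ 100.00000.

E[X] = 100 = 100.00000.


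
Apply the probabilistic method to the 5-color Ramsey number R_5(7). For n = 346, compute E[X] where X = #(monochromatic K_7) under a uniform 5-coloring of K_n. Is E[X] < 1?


E[X] = C(346, 7) · 5^{1 − 21} = 110809404801480 · 5^{−20} = 110809404801480/95367431640625.
As a reduced fraction: E[X] = 22161880960296/19073486328125 ≈ 1.1619208.
Is E[X] < 1? NO.
Since E[X] ≥ 1, the first-moment bound is inconclusive at n = 346; it does NOT by itself certify R_5(7) > 346.

E[X] = 22161880960296/19073486328125 ≈ 1.1619208; E[X] ≥ 1; first-moment method inconclusive here.


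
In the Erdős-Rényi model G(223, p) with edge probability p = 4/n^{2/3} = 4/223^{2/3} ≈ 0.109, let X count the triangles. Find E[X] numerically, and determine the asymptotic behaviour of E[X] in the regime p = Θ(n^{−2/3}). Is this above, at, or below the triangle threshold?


Number of potential triangles: C(223, 3) = 1823471.
Each occurs with probability p³ ≈ (0.109)³ ≈ 1.28698e-03.
By linearity: E[X] = C(223, 3)·p³ ≈ 1823471 · 1.28698e-03 ≈ 2346.762.
Since α = 2/3 < 1, p = c/n^{2/3} ≫ 1/n is above the triangle threshold p ~ 1/n. Asymptotically E[X] ~ (c³/6)·n^{3(1−α)} = (4³/6)·n^{1} → ∞; triangles are abundant w.h.p.

E[X] ≈ 2346.762; in regime p = Θ(1/n^{2/3}) E[X] diverges (above the triangle threshold p ~ 1/n).


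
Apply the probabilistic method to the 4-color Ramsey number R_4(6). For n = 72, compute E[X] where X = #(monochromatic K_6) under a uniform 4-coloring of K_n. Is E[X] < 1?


E[X] = C(72, 6) · 4^{1 − 15} = 156238908 · 4^{−14} = 156238908/268435456.
As a reduced fraction: E[X] = 39059727/67108864 ≈ 0.5820353.
Is E[X] < 1? YES.
Since E[X] < 1, there exists a 4-coloring of K_{72} with no monochromatic K_6; hence R_4(6) > 72.

E[X] = 39059727/67108864 ≈ 0.5820353; E[X] < 1, so R_4(6) > 72.


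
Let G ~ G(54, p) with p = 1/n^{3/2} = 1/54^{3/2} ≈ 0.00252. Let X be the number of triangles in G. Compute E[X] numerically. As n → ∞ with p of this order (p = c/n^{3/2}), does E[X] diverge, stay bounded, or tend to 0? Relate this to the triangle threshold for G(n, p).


Number of potential triangles: C(54, 3) = 24804.
Each occurs with probability p³ ≈ (0.00252)³ ≈ 1.600398e-08.
By linearity: E[X] = C(54, 3)·p³ ≈ 24804 · 1.600398e-08 ≈ 0.0004.
Since α = 3/2 > 1, p = c/n^{3/2} = o(1/n) is below the triangle threshold p ~ 1/n. Asymptotically E[X] ~ (c³/6)·n^{3(1−α)} = (1³/6)·n^{-1.5} → 0, so by Markov's inequality G has no triangles w.h.p.

E[X] ≈ 0.0004; in regime p = Θ(1/n^{3/2}) E[X] tends to 0 (below the triangle threshold p ~ 1/n).


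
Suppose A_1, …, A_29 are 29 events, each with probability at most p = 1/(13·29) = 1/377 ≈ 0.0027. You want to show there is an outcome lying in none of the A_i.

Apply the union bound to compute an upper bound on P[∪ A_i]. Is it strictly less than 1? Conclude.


Union bound: P[∪_{i=1}^{29} A_i] ≤ Σ_i P[A_i] ≤ 29·p = 29·(1/377) = 1/13.
Numerically: 1/13 ≈ 0.0769.
Is 1/13 < 1? YES.
Since P[∪ A_i] ≤ 1/13 < 1, the complement has P[∩ A_i^c] ≥ 1 − 1/13 = 12/13 > 0, so some outcome avoids every A_i.

29·p = 1/13 ≈ 0.0769; existence CERTIFIED by the union bound.


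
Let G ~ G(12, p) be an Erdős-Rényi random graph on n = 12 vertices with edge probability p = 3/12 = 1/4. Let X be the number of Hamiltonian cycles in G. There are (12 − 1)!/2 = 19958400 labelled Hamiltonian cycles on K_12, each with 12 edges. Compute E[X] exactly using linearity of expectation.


K_12 has (12 − 1)!/2 = 19958400 labelled Hamiltonian cycles.
For each such Hamiltonian cycle H, let X_H = 1 if all 12 edges of H are present in G. Then P[X_H = 1] = p^{12} = (1/4)^{12} = 1/16777216.
By linearity: E[X] = Σ_H E[X_H] = 19958400 · p^{12} = 19958400 · 1/16777216 = 155925/131072.
Numerically: E[X] ≈ 1.19.

E[X] = 19958400 · (1/4)^{12} = 155925/131072 ≈ 1.19.


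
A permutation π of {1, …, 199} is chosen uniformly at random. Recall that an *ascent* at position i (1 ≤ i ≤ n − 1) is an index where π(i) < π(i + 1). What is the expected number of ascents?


Write X = Σ X_I over i = 1, …, 198, with X_I the indicator of one ascent.
There are 198 indicators.
For each fixed i, the pair (π(i), π(i+1)) is a uniformly random ordered pair of distinct values from {1, …, 199}; by symmetry P[π(i) < π(i+1)] = 1/2.
By linearity: E[X] = 198 · (1/2) = (199 − 1) · (1/2) = 99 ≈ 99.000000.

E[X] = 99 = 99.000000.


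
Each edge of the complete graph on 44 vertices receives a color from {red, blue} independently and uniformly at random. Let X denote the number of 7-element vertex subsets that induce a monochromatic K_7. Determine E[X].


Let X = Σ_S X_S over the C(44, 7) = 38320568 subsets S of size 7, where X_S = 1 if the K_7 on S is monochromatic.
For a fixed S, the K_7 on S has C(7, 2) = 21 edges. P[all 21 edges red] = (1/2)^21, and likewise for blue, so P[monochromatic] = 2·(1/2)^21 = 2^{1 − 21} = 1/1048576.
Summing: E[X] = C(44, 7) · 2^{1 − 21} = 38320568 · 1/1048576 = 4790071/131072.
Numerically: E[X] ≈ 36.54534.

E[X] = C(44,7)·2^(1−C(7,2)) = 4790071/131072 ≈ 36.54534.


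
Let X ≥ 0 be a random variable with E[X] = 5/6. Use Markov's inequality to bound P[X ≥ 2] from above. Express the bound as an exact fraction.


μ = E[X] = 5/6, a = 2.
Markov: P[X ≥ 2] ≤ μ/a = (5/6)/2 = 5/12.
Numerically: ≈ 0.41667.
(Since a = 2 > μ = 0.83333, the bound 5/12 is < 1 and informative.)

P[X ≥ 2] ≤ 5/12 ≈ 0.41667.


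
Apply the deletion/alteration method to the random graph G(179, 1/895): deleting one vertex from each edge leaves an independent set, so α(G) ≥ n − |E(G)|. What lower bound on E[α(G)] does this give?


E[|E(G)|] = C(179, 2)·p = 15931 · (1/895) = 89/5.
E[α(G)] ≥ n − E[|E(G)|] = 179 − 89/5 = 806/5.
Numerically: ≈ 161.200000.
(This is only a lower bound; the true E[α(G)] may be larger.)

E[α(G)] ≥ 806/5 ≈ 161.200000.


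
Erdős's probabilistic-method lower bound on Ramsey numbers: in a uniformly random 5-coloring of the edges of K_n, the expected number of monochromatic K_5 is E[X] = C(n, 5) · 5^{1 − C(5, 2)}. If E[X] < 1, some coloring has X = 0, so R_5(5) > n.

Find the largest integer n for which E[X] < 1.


We need C(n, 5) · 5^{1 − 10} < 1, i.e. C(n, 5) < 5^{10 − 1} = 1953125.
Check values of n near the boundary:
  n = 48: C(48, 5) = 1712304; 1712304 < 1953125? YES
  n = 49: C(49, 5) = 1906884; 1906884 < 1953125? YES
  n = 50: C(50, 5) = 2118760; 2118760 < 1953125? NO
  n = 51: C(51, 5) = 2349060; 2349060 < 1953125? NO
  n = 52: C(52, 5) = 2598960; 2598960 < 1953125? NO
The largest n with C(n, 5) < 1953125 is n = 49 (where E[X] = 1906884/1953125 ≈ 0.976). Hence R_5(5) > 49, i.e. R_5(5) ≥ 50.

Largest n = 49; hence R_5(5) > 49.
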